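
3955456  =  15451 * 256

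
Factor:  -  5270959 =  - 79^1*66721^1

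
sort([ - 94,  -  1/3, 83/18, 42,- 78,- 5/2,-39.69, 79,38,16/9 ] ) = [-94, - 78,- 39.69, - 5/2, - 1/3,16/9, 83/18,38,42,79]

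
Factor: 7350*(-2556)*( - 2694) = 2^4*3^4*5^2 * 7^2*71^1*449^1 = 50611100400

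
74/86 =37/43 = 0.86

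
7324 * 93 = 681132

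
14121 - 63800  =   - 49679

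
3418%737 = 470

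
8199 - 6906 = 1293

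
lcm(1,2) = 2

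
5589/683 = 5589/683= 8.18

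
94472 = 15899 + 78573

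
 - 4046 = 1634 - 5680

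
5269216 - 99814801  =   - 94545585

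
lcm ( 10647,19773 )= 138411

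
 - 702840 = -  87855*8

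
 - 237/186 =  - 2 + 45/62=- 1.27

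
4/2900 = 1/725 = 0.00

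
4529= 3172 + 1357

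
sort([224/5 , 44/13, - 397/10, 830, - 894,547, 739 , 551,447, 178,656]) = [ - 894,-397/10,44/13 , 224/5,178, 447, 547, 551,656,739, 830] 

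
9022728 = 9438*956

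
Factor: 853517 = 7^1*121931^1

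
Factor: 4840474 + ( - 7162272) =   -  2^1*29^1 * 40031^1 = - 2321798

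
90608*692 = 62700736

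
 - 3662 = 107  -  3769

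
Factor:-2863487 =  - 11^1*260317^1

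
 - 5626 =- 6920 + 1294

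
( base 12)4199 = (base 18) 1429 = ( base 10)7173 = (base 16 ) 1c05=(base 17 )17dg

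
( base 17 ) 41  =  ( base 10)69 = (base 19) 3C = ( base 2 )1000101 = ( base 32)25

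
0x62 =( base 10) 98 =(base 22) 4A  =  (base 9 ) 118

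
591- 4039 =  - 3448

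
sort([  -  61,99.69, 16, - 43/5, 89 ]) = [ - 61,  -  43/5, 16  ,  89,99.69 ] 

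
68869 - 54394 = 14475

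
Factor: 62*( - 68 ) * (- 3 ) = 2^3 * 3^1 *17^1*31^1 = 12648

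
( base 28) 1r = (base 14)3D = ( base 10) 55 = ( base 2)110111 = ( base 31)1O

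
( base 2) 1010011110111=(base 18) ga3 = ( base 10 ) 5367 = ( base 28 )6nj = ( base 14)1D55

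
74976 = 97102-22126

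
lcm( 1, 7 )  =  7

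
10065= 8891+1174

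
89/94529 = 89/94529 = 0.00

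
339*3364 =1140396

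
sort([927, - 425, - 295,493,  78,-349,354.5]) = [ - 425, - 349, - 295, 78, 354.5,493,  927 ] 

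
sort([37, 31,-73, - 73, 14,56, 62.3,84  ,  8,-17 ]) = [ - 73,-73, - 17,8, 14 , 31,37, 56,  62.3, 84 ]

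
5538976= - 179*( - 30944)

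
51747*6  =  310482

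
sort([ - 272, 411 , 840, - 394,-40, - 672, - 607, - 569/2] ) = [ - 672, - 607 , - 394, - 569/2, - 272, - 40,411,  840]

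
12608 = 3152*4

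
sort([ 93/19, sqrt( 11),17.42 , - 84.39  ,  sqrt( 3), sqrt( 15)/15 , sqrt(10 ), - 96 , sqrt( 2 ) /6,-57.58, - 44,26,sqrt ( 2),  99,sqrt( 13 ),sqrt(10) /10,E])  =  [ - 96 , - 84.39,-57.58,-44 , sqrt( 2)/6 , sqrt( 15 )/15,sqrt( 10) /10 , sqrt(2 ),sqrt( 3 ),E , sqrt (10 ) , sqrt( 11 ),sqrt( 13),  93/19, 17.42,26, 99]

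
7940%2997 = 1946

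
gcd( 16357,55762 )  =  1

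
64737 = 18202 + 46535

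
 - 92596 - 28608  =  - 121204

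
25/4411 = 25/4411 = 0.01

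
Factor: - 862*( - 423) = 2^1 * 3^2*47^1* 431^1  =  364626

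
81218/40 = 40609/20 = 2030.45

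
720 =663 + 57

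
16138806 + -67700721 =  - 51561915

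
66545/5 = 13309 = 13309.00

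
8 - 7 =1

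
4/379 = 4/379  =  0.01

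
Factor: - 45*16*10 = -7200 =-2^5*3^2*5^2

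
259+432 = 691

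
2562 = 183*14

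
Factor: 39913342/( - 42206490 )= - 19956671/21103245 = - 3^( - 2 )  *  5^( - 1)* 7^2*131^1*277^( - 1)*1693^ (-1) * 3109^1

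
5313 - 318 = 4995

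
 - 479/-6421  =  479/6421 = 0.07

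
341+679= 1020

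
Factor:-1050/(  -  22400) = 3/64=2^( - 6 )*3^1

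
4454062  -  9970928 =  - 5516866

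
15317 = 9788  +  5529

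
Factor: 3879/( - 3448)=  - 9/8 = - 2^(-3)* 3^2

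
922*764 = 704408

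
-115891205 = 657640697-773531902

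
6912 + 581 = 7493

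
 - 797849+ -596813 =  - 1394662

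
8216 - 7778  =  438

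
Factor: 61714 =2^1*59^1*523^1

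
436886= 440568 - 3682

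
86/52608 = 43/26304 = 0.00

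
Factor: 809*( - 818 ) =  - 2^1*409^1*809^1 = - 661762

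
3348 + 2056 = 5404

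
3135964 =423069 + 2712895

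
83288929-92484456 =-9195527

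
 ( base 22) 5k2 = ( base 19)7HC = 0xB2E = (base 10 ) 2862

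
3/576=1/192 = 0.01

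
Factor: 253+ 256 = 509 =509^1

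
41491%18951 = 3589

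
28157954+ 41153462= 69311416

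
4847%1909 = 1029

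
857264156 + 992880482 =1850144638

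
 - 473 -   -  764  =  291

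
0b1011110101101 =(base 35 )4x6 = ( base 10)6061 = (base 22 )cbb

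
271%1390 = 271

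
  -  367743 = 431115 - 798858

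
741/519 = 1+74/173 = 1.43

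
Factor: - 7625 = - 5^3*61^1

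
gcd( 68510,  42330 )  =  170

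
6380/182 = 3190/91 =35.05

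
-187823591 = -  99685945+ - 88137646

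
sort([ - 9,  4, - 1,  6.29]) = [ - 9, - 1, 4, 6.29]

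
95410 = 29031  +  66379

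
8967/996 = 2989/332 = 9.00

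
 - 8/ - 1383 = 8/1383 =0.01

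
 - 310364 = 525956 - 836320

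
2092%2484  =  2092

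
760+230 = 990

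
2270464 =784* 2896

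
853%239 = 136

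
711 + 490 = 1201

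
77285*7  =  540995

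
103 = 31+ 72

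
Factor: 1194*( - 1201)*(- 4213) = 6041416722 =2^1*3^1*11^1*199^1*383^1*1201^1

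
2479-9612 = - 7133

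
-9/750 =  - 3/250 = - 0.01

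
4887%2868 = 2019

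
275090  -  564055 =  - 288965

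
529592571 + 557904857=1087497428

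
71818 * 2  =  143636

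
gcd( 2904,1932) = 12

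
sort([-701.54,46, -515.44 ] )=[-701.54 ,-515.44, 46]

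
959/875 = 1 + 12/125 = 1.10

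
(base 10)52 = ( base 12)44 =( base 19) 2E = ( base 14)3a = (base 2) 110100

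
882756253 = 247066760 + 635689493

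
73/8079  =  73/8079 =0.01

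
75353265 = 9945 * 7577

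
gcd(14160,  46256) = 944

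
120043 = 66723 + 53320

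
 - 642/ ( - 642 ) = 1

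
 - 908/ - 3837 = 908/3837  =  0.24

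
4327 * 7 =30289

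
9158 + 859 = 10017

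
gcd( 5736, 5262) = 6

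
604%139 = 48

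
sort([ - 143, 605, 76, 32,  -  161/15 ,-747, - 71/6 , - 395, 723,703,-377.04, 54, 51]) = [ - 747 , - 395,  -  377.04,-143, - 71/6, - 161/15,  32, 51,54, 76,605, 703, 723]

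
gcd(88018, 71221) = 1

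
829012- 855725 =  - 26713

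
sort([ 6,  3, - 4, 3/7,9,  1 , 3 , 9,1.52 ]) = [-4,3/7, 1 , 1.52, 3,3,6 , 9 , 9] 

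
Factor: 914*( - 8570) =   -  7832980 = - 2^2*5^1*457^1* 857^1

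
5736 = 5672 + 64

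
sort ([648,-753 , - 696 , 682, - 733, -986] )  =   [ -986, - 753, - 733, - 696 , 648,  682]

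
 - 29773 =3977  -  33750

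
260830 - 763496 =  - 502666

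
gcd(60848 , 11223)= 1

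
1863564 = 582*3202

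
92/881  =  92/881= 0.10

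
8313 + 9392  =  17705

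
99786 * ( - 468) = - 46699848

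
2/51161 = 2/51161 = 0.00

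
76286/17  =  4487 + 7/17 = 4487.41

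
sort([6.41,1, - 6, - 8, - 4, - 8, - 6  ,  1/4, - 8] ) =[ - 8, - 8, - 8, - 6, - 6, - 4 , 1/4,1,6.41]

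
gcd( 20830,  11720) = 10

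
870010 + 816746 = 1686756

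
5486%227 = 38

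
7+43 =50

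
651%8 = 3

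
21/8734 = 21/8734 = 0.00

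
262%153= 109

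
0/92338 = 0 = 0.00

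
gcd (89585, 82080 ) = 95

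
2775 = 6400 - 3625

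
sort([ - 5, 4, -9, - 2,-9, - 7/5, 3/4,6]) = [ - 9, - 9, - 5, - 2, - 7/5,3/4,4,6 ] 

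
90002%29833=503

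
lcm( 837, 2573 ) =69471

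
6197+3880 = 10077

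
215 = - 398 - -613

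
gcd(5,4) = 1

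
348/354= 58/59 = 0.98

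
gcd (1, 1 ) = 1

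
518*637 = 329966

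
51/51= 1 = 1.00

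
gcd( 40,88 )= 8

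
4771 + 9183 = 13954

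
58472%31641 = 26831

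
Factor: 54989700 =2^2 * 3^1*5^2*183299^1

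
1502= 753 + 749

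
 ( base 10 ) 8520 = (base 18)1856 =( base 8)20510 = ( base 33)7r6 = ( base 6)103240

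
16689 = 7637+9052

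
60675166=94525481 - 33850315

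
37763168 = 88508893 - 50745725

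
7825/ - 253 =-7825/253=-  30.93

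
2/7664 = 1/3832 =0.00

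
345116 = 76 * 4541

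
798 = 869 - 71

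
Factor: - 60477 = -3^1*19^1 * 1061^1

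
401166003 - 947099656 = - 545933653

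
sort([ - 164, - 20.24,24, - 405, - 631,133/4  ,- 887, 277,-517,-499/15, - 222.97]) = [ - 887,-631, -517,-405,  -  222.97, - 164, - 499/15,-20.24 , 24, 133/4,277 ] 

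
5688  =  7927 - 2239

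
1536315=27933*55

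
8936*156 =1394016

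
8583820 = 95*90356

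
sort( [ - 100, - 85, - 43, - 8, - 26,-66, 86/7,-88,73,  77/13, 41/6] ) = [ - 100, - 88, - 85, - 66, - 43, - 26, - 8 , 77/13,41/6,86/7, 73 ]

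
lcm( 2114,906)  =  6342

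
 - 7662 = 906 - 8568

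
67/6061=67/6061 = 0.01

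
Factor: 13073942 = 2^1*7^1*933853^1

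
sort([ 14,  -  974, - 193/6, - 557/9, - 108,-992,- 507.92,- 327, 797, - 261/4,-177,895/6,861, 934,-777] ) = [ - 992,-974,-777, - 507.92, - 327, - 177, - 108,-261/4, -557/9, - 193/6,14,895/6, 797,861,934] 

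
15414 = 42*367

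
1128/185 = 1128/185 = 6.10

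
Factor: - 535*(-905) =484175 = 5^2*107^1*181^1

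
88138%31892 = 24354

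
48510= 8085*6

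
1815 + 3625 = 5440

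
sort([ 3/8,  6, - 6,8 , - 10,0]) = [ - 10, - 6, 0,3/8, 6, 8]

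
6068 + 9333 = 15401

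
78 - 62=16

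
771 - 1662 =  - 891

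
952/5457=56/321=0.17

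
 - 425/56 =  - 8+23/56 =- 7.59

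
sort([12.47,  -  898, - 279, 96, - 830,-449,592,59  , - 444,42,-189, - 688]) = [ - 898, - 830,  -  688, - 449, - 444,-279, - 189, 12.47,  42,59 , 96,592 ]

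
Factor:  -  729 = -3^6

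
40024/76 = 10006/19 = 526.63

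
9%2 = 1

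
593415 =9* 65935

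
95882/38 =47941/19 = 2523.21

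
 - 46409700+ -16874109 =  - 63283809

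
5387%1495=902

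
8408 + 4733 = 13141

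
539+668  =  1207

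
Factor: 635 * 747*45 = 21345525 = 3^4* 5^2*83^1*127^1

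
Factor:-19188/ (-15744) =2^( - 5)*3^1*13^1 = 39/32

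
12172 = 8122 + 4050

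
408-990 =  - 582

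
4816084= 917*5252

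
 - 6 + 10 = 4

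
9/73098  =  1/8122 =0.00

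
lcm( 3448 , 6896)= 6896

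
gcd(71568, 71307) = 9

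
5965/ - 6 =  - 995 + 5/6 = - 994.17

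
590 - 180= 410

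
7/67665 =7/67665 = 0.00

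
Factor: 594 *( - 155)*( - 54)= 4971780  =  2^2*3^6*5^1 * 11^1*31^1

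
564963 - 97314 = 467649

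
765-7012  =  -6247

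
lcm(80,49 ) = 3920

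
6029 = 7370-1341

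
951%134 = 13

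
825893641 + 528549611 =1354443252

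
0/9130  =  0 = 0.00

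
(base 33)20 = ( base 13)51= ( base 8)102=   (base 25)2g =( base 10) 66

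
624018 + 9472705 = 10096723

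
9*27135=244215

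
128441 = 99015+29426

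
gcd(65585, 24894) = 1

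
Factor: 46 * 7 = 2^1*7^1*23^1 = 322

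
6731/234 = 28 + 179/234 = 28.76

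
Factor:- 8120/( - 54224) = 1015/6778 =2^( - 1 )*5^1*7^1*29^1*3389^ (  -  1 ) 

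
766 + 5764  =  6530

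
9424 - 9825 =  - 401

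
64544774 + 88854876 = 153399650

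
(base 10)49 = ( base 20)29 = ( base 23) 23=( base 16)31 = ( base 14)37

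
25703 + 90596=116299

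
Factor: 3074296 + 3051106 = 6125402 = 2^1*181^1*16921^1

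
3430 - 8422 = -4992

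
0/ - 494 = 0/1 =-0.00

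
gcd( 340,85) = 85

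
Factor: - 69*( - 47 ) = 3243 = 3^1* 23^1 * 47^1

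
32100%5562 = 4290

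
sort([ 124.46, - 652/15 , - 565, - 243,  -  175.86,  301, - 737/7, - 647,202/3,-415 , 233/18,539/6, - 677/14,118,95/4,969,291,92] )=[ - 647,-565, - 415,-243, - 175.86, - 737/7, - 677/14, - 652/15 , 233/18,95/4, 202/3,539/6,92,118,124.46,291, 301,  969] 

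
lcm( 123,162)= 6642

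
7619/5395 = 7619/5395 = 1.41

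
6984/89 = 78 + 42/89 = 78.47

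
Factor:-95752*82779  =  -7926254808 = - 2^3*3^1*41^1 * 673^1* 11969^1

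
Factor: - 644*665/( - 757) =428260/757 = 2^2*5^1 * 7^2*19^1*  23^1*757^( - 1)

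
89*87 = 7743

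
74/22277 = 74/22277 = 0.00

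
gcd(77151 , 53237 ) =1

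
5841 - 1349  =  4492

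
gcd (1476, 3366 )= 18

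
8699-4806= 3893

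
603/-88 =-7 + 13/88 = -6.85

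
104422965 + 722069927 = 826492892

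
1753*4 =7012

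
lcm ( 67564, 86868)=608076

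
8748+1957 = 10705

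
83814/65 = 1289 + 29/65=1289.45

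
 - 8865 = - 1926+- 6939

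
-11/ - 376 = 11/376 = 0.03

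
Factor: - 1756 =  - 2^2*439^1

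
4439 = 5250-811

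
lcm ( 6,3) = 6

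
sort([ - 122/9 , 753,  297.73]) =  [-122/9,297.73, 753 ] 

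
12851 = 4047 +8804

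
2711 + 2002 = 4713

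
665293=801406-136113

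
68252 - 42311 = 25941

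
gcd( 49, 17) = 1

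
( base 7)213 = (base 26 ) 44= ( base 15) 73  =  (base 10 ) 108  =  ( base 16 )6C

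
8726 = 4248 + 4478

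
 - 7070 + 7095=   25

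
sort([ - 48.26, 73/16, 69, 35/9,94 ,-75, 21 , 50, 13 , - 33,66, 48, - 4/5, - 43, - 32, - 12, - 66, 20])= [-75 ,- 66, - 48.26, - 43, - 33,  -  32, - 12, - 4/5 , 35/9, 73/16, 13,20, 21, 48,  50, 66,69,94]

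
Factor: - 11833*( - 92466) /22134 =182358363/3689 = 3^1* 7^( - 1)*11^1*17^( - 1 )*31^( - 1 ) * 467^1*11833^1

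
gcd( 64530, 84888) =54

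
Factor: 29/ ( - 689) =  - 13^(  -  1) * 29^1*  53^( - 1)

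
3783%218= 77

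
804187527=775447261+28740266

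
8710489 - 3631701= 5078788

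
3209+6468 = 9677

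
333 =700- 367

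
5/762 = 5/762 = 0.01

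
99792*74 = 7384608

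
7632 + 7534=15166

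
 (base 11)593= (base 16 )2C3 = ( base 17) 27A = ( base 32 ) M3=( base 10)707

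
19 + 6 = 25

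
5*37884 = 189420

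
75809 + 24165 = 99974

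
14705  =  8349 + 6356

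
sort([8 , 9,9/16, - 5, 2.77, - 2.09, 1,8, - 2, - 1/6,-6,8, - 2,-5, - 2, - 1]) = [ - 6, - 5, - 5, - 2.09, - 2,-2, - 2, - 1, - 1/6,9/16,1,2.77, 8,8,8,9]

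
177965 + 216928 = 394893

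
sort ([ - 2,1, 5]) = [-2, 1,  5]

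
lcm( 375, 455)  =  34125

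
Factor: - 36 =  - 2^2*3^2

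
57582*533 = 30691206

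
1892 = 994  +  898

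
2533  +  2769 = 5302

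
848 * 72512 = 61490176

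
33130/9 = 33130/9 = 3681.11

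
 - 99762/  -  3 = 33254/1 = 33254.00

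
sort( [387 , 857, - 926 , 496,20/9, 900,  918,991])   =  [ - 926, 20/9, 387, 496,  857,  900,918,991]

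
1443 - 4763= - 3320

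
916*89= 81524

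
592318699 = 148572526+443746173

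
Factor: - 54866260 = - 2^2*5^1*29^1*94597^1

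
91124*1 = 91124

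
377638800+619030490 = 996669290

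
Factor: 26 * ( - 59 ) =-1534 = -2^1*13^1*59^1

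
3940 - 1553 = 2387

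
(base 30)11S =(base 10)958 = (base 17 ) 356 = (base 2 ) 1110111110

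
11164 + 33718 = 44882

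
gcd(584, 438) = 146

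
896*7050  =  6316800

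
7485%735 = 135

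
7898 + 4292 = 12190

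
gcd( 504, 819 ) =63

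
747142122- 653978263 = 93163859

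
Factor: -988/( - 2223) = 2^2*3^( - 2 ) = 4/9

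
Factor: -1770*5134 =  - 9087180 = -  2^2*3^1*5^1*17^1* 59^1*151^1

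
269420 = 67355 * 4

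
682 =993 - 311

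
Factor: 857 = 857^1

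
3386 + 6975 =10361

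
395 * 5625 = 2221875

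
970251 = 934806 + 35445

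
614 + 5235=5849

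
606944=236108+370836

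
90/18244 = 45/9122 =0.00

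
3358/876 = 23/6 = 3.83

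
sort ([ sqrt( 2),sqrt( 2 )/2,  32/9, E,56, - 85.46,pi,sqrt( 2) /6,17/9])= [- 85.46, sqrt( 2 ) /6,sqrt( 2 ) /2,sqrt( 2),17/9,E,pi,32/9, 56]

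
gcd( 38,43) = 1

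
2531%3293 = 2531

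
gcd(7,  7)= 7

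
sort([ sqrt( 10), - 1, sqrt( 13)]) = [ - 1 , sqrt(10), sqrt( 13)] 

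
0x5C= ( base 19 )4g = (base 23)40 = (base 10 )92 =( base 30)32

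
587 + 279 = 866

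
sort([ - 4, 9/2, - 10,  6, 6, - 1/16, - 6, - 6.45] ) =[-10,-6.45,- 6, - 4, - 1/16, 9/2,6,6] 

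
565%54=25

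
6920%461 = 5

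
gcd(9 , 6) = 3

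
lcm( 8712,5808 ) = 17424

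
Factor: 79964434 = 2^1*11^1*43^1*137^1*617^1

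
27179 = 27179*1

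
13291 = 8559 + 4732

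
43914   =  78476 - 34562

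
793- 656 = 137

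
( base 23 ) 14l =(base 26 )OI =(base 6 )2550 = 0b1010000010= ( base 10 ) 642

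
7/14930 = 7/14930 = 0.00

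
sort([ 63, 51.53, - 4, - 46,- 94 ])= [ - 94, - 46, - 4, 51.53,63 ]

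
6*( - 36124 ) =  - 216744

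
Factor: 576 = 2^6*3^2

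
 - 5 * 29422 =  - 147110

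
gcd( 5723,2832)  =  59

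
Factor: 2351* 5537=7^2*113^1*2351^1  =  13017487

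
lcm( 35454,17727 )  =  35454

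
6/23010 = 1/3835 = 0.00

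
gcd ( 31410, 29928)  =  6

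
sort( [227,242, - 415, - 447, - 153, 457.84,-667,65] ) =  [ - 667, - 447,-415, - 153,65 , 227,242,  457.84] 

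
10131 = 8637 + 1494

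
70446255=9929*7095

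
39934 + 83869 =123803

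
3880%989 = 913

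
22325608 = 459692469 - 437366861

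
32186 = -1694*(-19)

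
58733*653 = 38352649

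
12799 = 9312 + 3487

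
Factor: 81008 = 2^4*61^1*83^1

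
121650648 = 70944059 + 50706589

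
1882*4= 7528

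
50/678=25/339 = 0.07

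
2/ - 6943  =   - 1 + 6941/6943=-  0.00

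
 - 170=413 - 583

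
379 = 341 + 38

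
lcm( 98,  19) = 1862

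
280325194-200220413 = 80104781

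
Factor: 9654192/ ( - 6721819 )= - 2^4*3^2*13^( - 1) * 23^( - 1 ) * 22481^( - 1 ) *67043^1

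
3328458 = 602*5529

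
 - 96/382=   -  1 + 143/191 = - 0.25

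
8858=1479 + 7379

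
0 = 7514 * 0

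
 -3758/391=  - 3758/391 = - 9.61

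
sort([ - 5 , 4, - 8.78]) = [ - 8.78, - 5 , 4 ]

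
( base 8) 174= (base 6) 324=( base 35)3J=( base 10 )124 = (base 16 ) 7C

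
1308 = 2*654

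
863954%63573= 37505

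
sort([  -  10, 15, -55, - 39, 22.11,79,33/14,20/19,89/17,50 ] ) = [-55,- 39,-10 , 20/19,33/14, 89/17,15, 22.11,50,79 ] 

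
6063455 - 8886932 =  - 2823477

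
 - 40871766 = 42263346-83135112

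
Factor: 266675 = 5^2*10667^1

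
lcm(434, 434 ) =434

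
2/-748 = -1 + 373/374 = - 0.00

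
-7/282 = -1 + 275/282=- 0.02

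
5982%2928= 126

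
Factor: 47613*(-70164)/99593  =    -  3340718532/99593 =-2^2*3^3*  13^( - 1 )*47^( - 1)*59^1*163^(-1) *269^1*1949^1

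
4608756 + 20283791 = 24892547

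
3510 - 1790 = 1720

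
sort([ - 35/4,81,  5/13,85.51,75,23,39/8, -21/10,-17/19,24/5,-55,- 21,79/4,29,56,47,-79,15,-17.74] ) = [-79,-55, - 21, - 17.74, - 35/4, - 21/10,-17/19  ,  5/13,  24/5,39/8,15,79/4,23,29 , 47,  56,75 , 81,85.51 ]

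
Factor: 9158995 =5^1*1831799^1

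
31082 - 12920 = 18162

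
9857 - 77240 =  - 67383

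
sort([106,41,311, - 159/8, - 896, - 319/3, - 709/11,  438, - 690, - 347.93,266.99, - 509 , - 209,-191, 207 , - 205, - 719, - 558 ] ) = [ - 896 , - 719 , - 690, - 558 ,-509, - 347.93,-209, - 205, - 191, - 319/3, - 709/11, - 159/8,41,  106, 207  ,  266.99, 311, 438 ]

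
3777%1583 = 611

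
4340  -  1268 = 3072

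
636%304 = 28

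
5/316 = 5/316 = 0.02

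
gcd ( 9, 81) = 9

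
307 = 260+47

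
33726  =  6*5621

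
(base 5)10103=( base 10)653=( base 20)1cd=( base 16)28d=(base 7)1622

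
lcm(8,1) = 8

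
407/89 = 4 + 51/89 =4.57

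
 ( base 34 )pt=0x36f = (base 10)879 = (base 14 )46B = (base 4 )31233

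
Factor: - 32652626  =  - 2^1*16326313^1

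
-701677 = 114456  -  816133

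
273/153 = 91/51 = 1.78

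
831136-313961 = 517175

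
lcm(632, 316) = 632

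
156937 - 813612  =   - 656675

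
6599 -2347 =4252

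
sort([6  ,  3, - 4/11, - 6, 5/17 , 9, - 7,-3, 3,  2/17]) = [-7 , - 6, -3, - 4/11, 2/17,5/17, 3,3, 6,9]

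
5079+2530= 7609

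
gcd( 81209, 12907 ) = 1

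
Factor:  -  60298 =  - 2^1*7^1*59^1*73^1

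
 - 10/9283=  - 10/9283 =- 0.00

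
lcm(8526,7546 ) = 656502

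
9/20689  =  9/20689 = 0.00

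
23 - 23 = 0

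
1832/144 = 229/18=12.72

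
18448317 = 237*77841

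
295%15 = 10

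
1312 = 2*656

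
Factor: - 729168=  -2^4*3^1*11^1*1381^1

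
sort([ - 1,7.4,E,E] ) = [  -  1, E,E, 7.4]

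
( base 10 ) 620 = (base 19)1DC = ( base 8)1154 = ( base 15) 2b5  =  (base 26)nm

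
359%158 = 43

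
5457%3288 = 2169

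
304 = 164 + 140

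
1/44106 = 1/44106 = 0.00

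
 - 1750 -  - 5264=3514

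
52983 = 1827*29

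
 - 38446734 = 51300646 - 89747380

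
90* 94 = 8460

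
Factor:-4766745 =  - 3^1*5^1*317783^1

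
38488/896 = 42 + 107/112 = 42.96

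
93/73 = 93/73 = 1.27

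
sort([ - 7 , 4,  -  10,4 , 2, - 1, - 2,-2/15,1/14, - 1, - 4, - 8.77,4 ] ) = [  -  10, - 8.77, - 7, - 4,  -  2,-1,-1, - 2/15,1/14, 2,4,  4,4 ]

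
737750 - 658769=78981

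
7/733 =7/733 = 0.01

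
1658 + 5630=7288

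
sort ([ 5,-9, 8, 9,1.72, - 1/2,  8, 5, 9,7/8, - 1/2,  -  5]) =[ - 9, - 5, - 1/2,  -  1/2, 7/8, 1.72,5, 5, 8,8, 9,9] 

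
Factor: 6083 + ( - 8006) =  - 3^1*641^1 = -  1923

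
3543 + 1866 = 5409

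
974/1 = 974 = 974.00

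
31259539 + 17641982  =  48901521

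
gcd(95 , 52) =1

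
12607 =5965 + 6642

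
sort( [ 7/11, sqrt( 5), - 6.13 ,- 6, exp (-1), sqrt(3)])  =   [ -6.13, - 6,exp ( - 1 ), 7/11, sqrt( 3), sqrt ( 5)]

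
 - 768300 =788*( - 975) 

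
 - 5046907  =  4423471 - 9470378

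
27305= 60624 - 33319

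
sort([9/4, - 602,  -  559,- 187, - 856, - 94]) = [ - 856 , -602, - 559, - 187, - 94, 9/4]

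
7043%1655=423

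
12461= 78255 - 65794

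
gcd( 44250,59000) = 14750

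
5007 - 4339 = 668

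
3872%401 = 263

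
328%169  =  159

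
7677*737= 5657949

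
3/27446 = 3/27446 = 0.00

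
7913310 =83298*95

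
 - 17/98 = - 1+81/98  =  - 0.17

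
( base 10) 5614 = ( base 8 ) 12756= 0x15ee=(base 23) ae2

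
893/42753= 893/42753= 0.02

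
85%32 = 21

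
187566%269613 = 187566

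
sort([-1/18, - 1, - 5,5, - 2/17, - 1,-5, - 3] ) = [-5, - 5, - 3,-1, - 1, - 2/17,- 1/18 , 5]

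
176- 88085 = -87909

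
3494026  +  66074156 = 69568182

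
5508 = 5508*1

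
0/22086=0 = 0.00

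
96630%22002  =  8622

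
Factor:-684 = -2^2 * 3^2 * 19^1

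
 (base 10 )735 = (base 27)106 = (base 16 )2df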